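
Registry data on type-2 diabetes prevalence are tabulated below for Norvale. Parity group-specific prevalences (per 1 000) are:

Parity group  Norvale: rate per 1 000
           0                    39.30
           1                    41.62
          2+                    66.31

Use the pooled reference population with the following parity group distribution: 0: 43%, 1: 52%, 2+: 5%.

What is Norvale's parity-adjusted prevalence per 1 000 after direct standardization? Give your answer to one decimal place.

Standard weights: 0.43, 0.52, 0.05.
Standardized rate: 0.4300×39.30 + 0.5200×41.62 + 0.0500×66.31 = 41.8569 per 1 000.

41.9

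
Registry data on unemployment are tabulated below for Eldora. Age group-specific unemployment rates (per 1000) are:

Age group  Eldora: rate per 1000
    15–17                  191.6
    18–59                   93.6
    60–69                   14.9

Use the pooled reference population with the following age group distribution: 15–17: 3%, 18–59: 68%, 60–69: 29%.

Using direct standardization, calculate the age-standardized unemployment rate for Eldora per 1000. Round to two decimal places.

Standard weights: 0.03, 0.68, 0.29.
Standardized rate: 0.0300×191.6 + 0.6800×93.6 + 0.2900×14.9 = 73.7170 per 1000.

73.72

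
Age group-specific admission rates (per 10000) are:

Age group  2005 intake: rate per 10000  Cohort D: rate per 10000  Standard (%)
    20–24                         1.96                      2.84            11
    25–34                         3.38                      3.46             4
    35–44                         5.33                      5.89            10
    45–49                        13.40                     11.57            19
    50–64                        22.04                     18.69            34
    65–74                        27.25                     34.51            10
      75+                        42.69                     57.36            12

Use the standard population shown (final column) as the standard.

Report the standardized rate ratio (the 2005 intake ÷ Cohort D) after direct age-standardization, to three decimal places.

0.942

Standard weights: 0.11, 0.04, 0.10, 0.19, 0.34, 0.10, 0.12.
The 2005 intake: 0.1100×1.96 + 0.0400×3.38 + 0.1000×5.33 + 0.1900×13.40 + 0.3400×22.04 + 0.1000×27.25 + 0.1200×42.69 = 18.7712 per 10000.
Cohort D: 0.1100×2.84 + 0.0400×3.46 + 0.1000×5.89 + 0.1900×11.57 + 0.3400×18.69 + 0.1000×34.51 + 0.1200×57.36 = 19.9269 per 10000.
Ratio = 18.7712 ÷ 19.9269 = 0.94200.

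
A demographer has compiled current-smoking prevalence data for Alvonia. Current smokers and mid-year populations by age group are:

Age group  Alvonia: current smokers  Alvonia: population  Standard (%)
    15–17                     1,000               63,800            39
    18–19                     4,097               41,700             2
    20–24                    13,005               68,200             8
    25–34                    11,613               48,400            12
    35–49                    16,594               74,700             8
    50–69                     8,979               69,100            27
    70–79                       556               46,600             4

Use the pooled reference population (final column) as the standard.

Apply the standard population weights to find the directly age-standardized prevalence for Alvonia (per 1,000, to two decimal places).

105.46

Age-specific rates per 1,000 for Alvonia: 15.674, 98.249, 190.689, 239.938, 222.142, 129.942, 11.931.
Standard weights: 0.39, 0.02, 0.08, 0.12, 0.08, 0.27, 0.04.
Standardized rate: 0.3900×15.674 + 0.0200×98.249 + 0.0800×190.689 + 0.1200×239.938 + 0.0800×222.142 + 0.2700×129.942 + 0.0400×11.931 = 105.4585 per 1,000.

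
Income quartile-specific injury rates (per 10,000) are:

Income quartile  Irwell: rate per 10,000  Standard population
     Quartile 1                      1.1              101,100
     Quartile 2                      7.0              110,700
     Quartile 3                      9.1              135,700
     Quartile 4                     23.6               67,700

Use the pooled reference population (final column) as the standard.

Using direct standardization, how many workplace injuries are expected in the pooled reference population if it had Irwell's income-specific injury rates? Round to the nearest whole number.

372

Expected workplace injuries = Σ (standard pop × income-specific rate ÷ 10,000)
= 101,100×1.1/10,000 + 110,700×7.0/10,000 + 135,700×9.1/10,000 + 67,700×23.6/10,000
= 11.12 + 77.49 + 123.49 + 159.77 = 371.87.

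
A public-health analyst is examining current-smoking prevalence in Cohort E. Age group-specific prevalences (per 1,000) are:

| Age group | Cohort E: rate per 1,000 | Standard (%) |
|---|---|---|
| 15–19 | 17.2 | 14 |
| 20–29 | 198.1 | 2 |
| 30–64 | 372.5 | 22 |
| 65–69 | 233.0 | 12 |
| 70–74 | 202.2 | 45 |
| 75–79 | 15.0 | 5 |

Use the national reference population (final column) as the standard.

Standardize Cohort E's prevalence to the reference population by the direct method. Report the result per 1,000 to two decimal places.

Standard weights: 0.14, 0.02, 0.22, 0.12, 0.45, 0.05.
Standardized rate: 0.1400×17.2 + 0.0200×198.1 + 0.2200×372.5 + 0.1200×233.0 + 0.4500×202.2 + 0.0500×15.0 = 208.0200 per 1,000.

208.02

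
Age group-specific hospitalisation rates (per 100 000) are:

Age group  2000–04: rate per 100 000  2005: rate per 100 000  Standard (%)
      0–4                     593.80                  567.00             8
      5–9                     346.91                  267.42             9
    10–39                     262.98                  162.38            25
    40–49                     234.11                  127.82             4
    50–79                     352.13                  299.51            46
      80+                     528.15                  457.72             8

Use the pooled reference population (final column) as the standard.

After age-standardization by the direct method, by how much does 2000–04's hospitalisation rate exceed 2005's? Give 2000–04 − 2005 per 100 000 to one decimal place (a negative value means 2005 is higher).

Standard weights: 0.08, 0.09, 0.25, 0.04, 0.46, 0.08.
2000–04: 0.0800×593.80 + 0.0900×346.91 + 0.2500×262.98 + 0.0400×234.11 + 0.4600×352.13 + 0.0800×528.15 = 358.0671 per 100 000.
2005: 0.0800×567.00 + 0.0900×267.42 + 0.2500×162.38 + 0.0400×127.82 + 0.4600×299.51 + 0.0800×457.72 = 289.5278 per 100 000.
Difference = 358.0671 − 289.5278 = 68.5393.

68.5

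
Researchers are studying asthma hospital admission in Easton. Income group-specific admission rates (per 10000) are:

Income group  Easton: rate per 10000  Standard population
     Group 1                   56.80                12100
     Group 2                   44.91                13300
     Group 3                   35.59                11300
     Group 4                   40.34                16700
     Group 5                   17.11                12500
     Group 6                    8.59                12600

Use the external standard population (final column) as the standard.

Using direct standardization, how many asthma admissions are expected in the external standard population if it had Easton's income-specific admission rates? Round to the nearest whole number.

268

Expected asthma admissions = Σ (standard pop × income-specific rate ÷ 10000)
= 12100×56.80/10000 + 13300×44.91/10000 + 11300×35.59/10000 + 16700×40.34/10000 + 12500×17.11/10000 + 12600×8.59/10000
= 68.73 + 59.73 + 40.22 + 67.37 + 21.39 + 10.82 = 268.25.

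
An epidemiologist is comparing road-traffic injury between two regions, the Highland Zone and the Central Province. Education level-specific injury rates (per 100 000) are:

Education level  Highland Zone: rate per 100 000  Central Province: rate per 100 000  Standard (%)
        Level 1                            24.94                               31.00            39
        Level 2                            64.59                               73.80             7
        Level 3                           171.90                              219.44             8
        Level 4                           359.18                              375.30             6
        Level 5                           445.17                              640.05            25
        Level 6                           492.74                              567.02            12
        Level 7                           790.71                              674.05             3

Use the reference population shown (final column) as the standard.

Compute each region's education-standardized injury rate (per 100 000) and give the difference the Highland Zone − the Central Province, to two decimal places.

-61.91

Standard weights: 0.39, 0.07, 0.08, 0.06, 0.25, 0.12, 0.03.
The Highland Zone: 0.3900×24.94 + 0.0700×64.59 + 0.0800×171.90 + 0.0600×359.18 + 0.2500×445.17 + 0.1200×492.74 + 0.0300×790.71 = 243.6933 per 100 000.
The Central Province: 0.3900×31.00 + 0.0700×73.80 + 0.0800×219.44 + 0.0600×375.30 + 0.2500×640.05 + 0.1200×567.02 + 0.0300×674.05 = 305.6056 per 100 000.
Difference = 243.6933 − 305.6056 = -61.9123.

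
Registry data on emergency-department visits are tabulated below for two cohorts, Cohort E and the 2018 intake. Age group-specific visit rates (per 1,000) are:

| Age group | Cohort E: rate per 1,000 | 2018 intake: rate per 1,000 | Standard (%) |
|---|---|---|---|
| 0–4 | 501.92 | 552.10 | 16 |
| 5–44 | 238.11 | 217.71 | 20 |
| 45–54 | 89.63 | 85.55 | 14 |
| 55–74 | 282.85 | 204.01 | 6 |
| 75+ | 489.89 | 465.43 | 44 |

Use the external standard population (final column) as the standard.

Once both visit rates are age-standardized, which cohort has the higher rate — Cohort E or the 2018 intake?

Standard weights: 0.16, 0.20, 0.14, 0.06, 0.44.
Cohort E: 0.1600×501.92 + 0.2000×238.11 + 0.1400×89.63 + 0.0600×282.85 + 0.4400×489.89 = 373.0000 per 1,000.
The 2018 intake: 0.1600×552.10 + 0.2000×217.71 + 0.1400×85.55 + 0.0600×204.01 + 0.4400×465.43 = 360.8848 per 1,000.

Cohort E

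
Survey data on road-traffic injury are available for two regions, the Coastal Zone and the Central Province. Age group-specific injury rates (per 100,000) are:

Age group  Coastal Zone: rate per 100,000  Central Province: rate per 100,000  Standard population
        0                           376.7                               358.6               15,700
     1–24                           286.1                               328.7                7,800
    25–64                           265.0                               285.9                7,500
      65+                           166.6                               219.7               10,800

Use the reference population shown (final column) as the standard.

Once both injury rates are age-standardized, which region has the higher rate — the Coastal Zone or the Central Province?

Central Province

Standard total = 41,800; weights = 0.3756, 0.1866, 0.1794, 0.2584.
The Coastal Zone: 0.3756×376.7 + 0.1866×286.1 + 0.1794×265.0 + 0.2584×166.6 = 285.4677 per 100,000.
The Central Province: 0.3756×358.6 + 0.1866×328.7 + 0.1794×285.9 + 0.2584×219.7 = 304.0883 per 100,000.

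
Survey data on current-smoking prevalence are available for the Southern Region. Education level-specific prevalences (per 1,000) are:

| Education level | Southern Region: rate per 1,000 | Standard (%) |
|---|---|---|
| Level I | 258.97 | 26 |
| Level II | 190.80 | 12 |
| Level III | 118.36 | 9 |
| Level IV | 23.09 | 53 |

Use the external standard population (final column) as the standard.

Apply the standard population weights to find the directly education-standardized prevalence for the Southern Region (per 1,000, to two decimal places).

113.12

Standard weights: 0.26, 0.12, 0.09, 0.53.
Standardized rate: 0.2600×258.97 + 0.1200×190.80 + 0.0900×118.36 + 0.5300×23.09 = 113.1183 per 1,000.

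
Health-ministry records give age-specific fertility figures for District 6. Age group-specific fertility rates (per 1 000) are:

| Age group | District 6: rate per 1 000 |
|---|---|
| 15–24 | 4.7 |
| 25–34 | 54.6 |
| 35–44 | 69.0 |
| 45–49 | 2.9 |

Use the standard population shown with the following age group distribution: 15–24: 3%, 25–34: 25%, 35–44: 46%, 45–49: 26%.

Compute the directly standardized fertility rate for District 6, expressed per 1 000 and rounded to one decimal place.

46.3

Standard weights: 0.03, 0.25, 0.46, 0.26.
Standardized rate: 0.0300×4.7 + 0.2500×54.6 + 0.4600×69.0 + 0.2600×2.9 = 46.2850 per 1 000.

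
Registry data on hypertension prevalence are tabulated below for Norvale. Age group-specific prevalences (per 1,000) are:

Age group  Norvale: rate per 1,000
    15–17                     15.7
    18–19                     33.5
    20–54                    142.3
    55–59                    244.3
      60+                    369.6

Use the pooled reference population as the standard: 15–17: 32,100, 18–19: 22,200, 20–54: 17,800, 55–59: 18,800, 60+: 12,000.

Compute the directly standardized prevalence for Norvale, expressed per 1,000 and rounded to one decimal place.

Standard total = 102,900; weights = 0.3120, 0.2157, 0.1730, 0.1827, 0.1166.
Standardized rate: 0.3120×15.7 + 0.2157×33.5 + 0.1730×142.3 + 0.1827×244.3 + 0.1166×369.6 = 124.4767 per 1,000.

124.5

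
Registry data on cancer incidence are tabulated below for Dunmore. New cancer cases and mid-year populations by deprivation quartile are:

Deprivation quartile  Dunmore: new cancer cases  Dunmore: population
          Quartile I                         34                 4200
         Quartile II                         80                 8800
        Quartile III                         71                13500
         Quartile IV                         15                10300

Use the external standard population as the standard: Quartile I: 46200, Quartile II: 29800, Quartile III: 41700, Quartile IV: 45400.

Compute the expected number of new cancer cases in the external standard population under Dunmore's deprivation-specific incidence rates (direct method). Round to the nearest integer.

Deprivation-specific rates per 100000 for Dunmore: 809.52, 909.09, 525.93, 145.63.
Expected new cancer cases = Σ (standard pop × deprivation-specific rate ÷ 100000)
= 46200×809.52/100000 + 29800×909.09/100000 + 41700×525.93/100000 + 45400×145.63/100000
= 374.00 + 270.91 + 219.31 + 66.12 = 930.34.

930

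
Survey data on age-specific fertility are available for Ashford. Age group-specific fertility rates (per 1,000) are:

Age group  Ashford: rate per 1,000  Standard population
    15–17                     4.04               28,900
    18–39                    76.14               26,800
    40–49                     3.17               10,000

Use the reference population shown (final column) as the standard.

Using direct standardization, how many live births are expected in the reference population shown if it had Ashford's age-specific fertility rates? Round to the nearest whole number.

Expected live births = Σ (standard pop × age-specific rate ÷ 1,000)
= 28,900×4.04/1,000 + 26,800×76.14/1,000 + 10,000×3.17/1,000
= 116.76 + 2040.55 + 31.70 = 2189.01.

2189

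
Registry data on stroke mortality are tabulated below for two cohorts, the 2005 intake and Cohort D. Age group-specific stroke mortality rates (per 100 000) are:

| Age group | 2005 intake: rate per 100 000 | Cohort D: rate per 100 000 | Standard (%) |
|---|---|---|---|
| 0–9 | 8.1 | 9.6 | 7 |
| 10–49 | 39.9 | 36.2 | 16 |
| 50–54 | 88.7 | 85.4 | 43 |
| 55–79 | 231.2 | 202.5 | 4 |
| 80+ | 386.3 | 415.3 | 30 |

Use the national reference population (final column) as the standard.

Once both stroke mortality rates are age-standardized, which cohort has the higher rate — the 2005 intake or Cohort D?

Standard weights: 0.07, 0.16, 0.43, 0.04, 0.30.
The 2005 intake: 0.0700×8.1 + 0.1600×39.9 + 0.4300×88.7 + 0.0400×231.2 + 0.3000×386.3 = 170.2300 per 100 000.
Cohort D: 0.0700×9.6 + 0.1600×36.2 + 0.4300×85.4 + 0.0400×202.5 + 0.3000×415.3 = 175.8760 per 100 000.

Cohort D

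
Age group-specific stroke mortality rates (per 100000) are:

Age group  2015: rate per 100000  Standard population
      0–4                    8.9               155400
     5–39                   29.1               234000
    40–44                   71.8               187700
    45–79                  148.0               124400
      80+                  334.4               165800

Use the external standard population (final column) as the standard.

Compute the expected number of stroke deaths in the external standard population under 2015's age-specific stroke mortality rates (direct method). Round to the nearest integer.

955

Expected stroke deaths = Σ (standard pop × age-specific rate ÷ 100000)
= 155400×8.9/100000 + 234000×29.1/100000 + 187700×71.8/100000 + 124400×148.0/100000 + 165800×334.4/100000
= 13.83 + 68.09 + 134.77 + 184.11 + 554.44 = 955.24.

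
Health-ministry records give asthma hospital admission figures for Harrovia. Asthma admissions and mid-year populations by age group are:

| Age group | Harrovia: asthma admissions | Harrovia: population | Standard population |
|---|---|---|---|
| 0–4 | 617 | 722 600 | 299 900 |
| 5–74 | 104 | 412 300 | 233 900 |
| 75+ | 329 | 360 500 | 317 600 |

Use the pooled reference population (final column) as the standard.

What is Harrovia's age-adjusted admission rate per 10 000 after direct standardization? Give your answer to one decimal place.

Age-specific rates per 10 000 for Harrovia: 8.54, 2.52, 9.13.
Standard total = 851 400; weights = 0.3522, 0.2747, 0.3730.
Standardized rate: 0.3522×8.54 + 0.2747×2.52 + 0.3730×9.13 = 7.1050 per 10 000.

7.1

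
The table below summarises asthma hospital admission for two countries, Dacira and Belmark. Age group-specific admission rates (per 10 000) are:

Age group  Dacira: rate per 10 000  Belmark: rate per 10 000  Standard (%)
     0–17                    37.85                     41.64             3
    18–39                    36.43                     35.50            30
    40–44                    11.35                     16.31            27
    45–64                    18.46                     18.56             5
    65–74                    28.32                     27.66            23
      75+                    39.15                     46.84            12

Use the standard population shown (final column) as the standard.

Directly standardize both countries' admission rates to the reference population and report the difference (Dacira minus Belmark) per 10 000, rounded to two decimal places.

Standard weights: 0.03, 0.30, 0.27, 0.05, 0.23, 0.12.
Dacira: 0.0300×37.85 + 0.3000×36.43 + 0.2700×11.35 + 0.0500×18.46 + 0.2300×28.32 + 0.1200×39.15 = 27.2636 per 10 000.
Belmark: 0.0300×41.64 + 0.3000×35.50 + 0.2700×16.31 + 0.0500×18.56 + 0.2300×27.66 + 0.1200×46.84 = 29.2135 per 10 000.
Difference = 27.2636 − 29.2135 = -1.9499.

-1.95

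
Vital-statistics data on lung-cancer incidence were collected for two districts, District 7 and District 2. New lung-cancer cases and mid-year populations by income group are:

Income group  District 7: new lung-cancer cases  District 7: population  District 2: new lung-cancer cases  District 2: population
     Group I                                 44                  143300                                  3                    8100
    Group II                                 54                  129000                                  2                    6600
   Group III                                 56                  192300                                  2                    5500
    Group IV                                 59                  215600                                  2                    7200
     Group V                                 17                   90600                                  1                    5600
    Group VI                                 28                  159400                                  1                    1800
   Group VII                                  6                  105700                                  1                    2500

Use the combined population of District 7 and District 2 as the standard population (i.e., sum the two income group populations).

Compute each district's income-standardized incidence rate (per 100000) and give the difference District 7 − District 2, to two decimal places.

-9.94

Income-specific rates per 100000 for District 7: 30.70, 41.86, 29.12, 27.37, 18.76, 17.57, 5.68.
For District 2: 37.04, 30.30, 36.36, 27.78, 17.86, 55.56, 40.00.
Combined standard total = 1073200; weights = 0.1411, 0.1264, 0.1843, 0.2076, 0.0896, 0.1502, 0.1008.
District 7: 0.1411×30.70 + 0.1264×41.86 + 0.1843×29.12 + 0.2076×27.37 + 0.0896×18.76 + 0.1502×17.57 + 0.1008×5.68 = 25.5619 per 100000.
District 2: 0.1411×37.04 + 0.1264×30.30 + 0.1843×36.36 + 0.2076×27.78 + 0.0896×17.86 + 0.1502×55.56 + 0.1008×40.00 = 35.5009 per 100000.
Difference = 25.5619 − 35.5009 = -9.9389.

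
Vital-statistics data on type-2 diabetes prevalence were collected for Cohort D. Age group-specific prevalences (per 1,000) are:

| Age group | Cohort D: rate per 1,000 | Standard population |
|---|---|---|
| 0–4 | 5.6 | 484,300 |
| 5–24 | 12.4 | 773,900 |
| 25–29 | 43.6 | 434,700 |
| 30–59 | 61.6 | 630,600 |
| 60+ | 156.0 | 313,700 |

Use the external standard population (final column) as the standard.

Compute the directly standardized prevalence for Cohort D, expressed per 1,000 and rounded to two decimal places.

Standard total = 2,637,200; weights = 0.1836, 0.2935, 0.1648, 0.2391, 0.1190.
Standardized rate: 0.1836×5.6 + 0.2935×12.4 + 0.1648×43.6 + 0.2391×61.6 + 0.1190×156.0 = 45.1401 per 1,000.

45.14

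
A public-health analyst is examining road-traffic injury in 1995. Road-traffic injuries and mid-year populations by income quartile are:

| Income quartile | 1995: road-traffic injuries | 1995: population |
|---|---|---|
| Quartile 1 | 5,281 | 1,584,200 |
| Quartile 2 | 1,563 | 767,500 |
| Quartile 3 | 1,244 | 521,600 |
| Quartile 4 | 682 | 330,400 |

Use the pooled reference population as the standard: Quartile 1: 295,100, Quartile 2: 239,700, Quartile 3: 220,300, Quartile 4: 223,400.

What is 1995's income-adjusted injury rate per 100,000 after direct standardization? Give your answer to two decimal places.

251.24

Income-specific rates per 100,000 for 1995: 333.35, 203.65, 238.50, 206.42.
Standard total = 978,500; weights = 0.3016, 0.2450, 0.2251, 0.2283.
Standardized rate: 0.3016×333.35 + 0.2450×203.65 + 0.2251×238.50 + 0.2283×206.42 = 251.2434 per 100,000.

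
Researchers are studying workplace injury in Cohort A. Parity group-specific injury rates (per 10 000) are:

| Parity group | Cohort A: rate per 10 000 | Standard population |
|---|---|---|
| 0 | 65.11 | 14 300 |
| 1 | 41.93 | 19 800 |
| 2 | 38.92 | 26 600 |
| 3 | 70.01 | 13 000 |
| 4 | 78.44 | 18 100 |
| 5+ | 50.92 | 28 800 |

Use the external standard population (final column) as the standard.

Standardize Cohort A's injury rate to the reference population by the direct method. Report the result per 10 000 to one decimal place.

Standard total = 120 600; weights = 0.1186, 0.1642, 0.2206, 0.1078, 0.1501, 0.2388.
Standardized rate: 0.1186×65.11 + 0.1642×41.93 + 0.2206×38.92 + 0.1078×70.01 + 0.1501×78.44 + 0.2388×50.92 = 54.6679 per 10 000.

54.7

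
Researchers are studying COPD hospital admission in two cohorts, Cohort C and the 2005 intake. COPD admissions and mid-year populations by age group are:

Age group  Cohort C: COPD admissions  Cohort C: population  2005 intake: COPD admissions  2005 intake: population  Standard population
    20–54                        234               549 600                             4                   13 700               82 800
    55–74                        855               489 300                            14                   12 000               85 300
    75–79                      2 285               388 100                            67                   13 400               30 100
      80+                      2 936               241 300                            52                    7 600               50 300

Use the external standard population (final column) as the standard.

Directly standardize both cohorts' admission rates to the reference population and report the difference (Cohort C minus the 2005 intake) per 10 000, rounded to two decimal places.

14.29

Age-specific rates per 10 000 for Cohort C: 4.26, 17.47, 58.88, 121.67.
For the 2005 intake: 2.92, 11.67, 50.00, 68.42.
Standard total = 248 500; weights = 0.3332, 0.3433, 0.1211, 0.2024.
Cohort C: 0.3332×4.26 + 0.3433×17.47 + 0.1211×58.88 + 0.2024×121.67 = 39.1769 per 10 000.
The 2005 intake: 0.3332×2.92 + 0.3433×11.67 + 0.1211×50.00 + 0.2024×68.42 = 24.8833 per 10 000.
Difference = 39.1769 − 24.8833 = 14.2936.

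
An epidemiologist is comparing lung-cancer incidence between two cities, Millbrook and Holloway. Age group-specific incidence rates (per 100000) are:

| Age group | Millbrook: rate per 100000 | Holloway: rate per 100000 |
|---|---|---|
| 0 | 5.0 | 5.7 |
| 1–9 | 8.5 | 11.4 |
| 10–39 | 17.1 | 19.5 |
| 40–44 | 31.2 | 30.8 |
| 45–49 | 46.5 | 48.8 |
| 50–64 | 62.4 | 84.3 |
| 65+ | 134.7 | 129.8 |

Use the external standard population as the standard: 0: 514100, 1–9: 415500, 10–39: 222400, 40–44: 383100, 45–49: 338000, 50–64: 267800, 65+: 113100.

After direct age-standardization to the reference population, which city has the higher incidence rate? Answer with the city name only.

Holloway

Standard total = 2254000; weights = 0.2281, 0.1843, 0.0987, 0.1700, 0.1500, 0.1188, 0.0502.
Millbrook: 0.2281×5.0 + 0.1843×8.5 + 0.0987×17.1 + 0.1700×31.2 + 0.1500×46.5 + 0.1188×62.4 + 0.0502×134.7 = 30.8431 per 100000.
Holloway: 0.2281×5.7 + 0.1843×11.4 + 0.0987×19.5 + 0.1700×30.8 + 0.1500×48.8 + 0.1188×84.3 + 0.0502×129.8 = 34.4071 per 100000.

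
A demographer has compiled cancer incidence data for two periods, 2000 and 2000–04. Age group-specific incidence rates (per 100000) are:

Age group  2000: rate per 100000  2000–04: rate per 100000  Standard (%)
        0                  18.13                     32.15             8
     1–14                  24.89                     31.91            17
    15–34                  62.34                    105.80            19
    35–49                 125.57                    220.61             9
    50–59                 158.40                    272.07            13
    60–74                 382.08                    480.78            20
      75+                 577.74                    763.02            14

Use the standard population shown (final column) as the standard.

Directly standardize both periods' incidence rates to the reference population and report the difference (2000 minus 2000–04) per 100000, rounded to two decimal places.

Standard weights: 0.08, 0.17, 0.19, 0.09, 0.13, 0.20, 0.14.
2000: 0.0800×18.13 + 0.1700×24.89 + 0.1900×62.34 + 0.0900×125.57 + 0.1300×158.40 + 0.2000×382.08 + 0.1400×577.74 = 206.7192 per 100000.
2000–04: 0.0800×32.15 + 0.1700×31.91 + 0.1900×105.80 + 0.0900×220.61 + 0.1300×272.07 + 0.2000×480.78 + 0.1400×763.02 = 286.3015 per 100000.
Difference = 206.7192 − 286.3015 = -79.5823.

-79.58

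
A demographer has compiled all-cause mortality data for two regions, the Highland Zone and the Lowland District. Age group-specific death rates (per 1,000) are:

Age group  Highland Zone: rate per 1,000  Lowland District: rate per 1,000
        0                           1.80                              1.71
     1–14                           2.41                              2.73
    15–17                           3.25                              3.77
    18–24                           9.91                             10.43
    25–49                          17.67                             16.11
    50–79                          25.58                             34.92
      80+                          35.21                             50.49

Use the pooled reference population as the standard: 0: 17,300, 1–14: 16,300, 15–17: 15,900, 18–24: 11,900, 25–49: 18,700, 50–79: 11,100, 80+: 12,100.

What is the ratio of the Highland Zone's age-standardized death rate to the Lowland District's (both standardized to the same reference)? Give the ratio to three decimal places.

Standard total = 103,300; weights = 0.1675, 0.1578, 0.1539, 0.1152, 0.1810, 0.1075, 0.1171.
The Highland Zone: 0.1675×1.80 + 0.1578×2.41 + 0.1539×3.25 + 0.1152×9.91 + 0.1810×17.67 + 0.1075×25.58 + 0.1171×35.21 = 12.3953 per 1,000.
The Lowland District: 0.1675×1.71 + 0.1578×2.73 + 0.1539×3.77 + 0.1152×10.43 + 0.1810×16.11 + 0.1075×34.92 + 0.1171×50.49 = 15.0817 per 1,000.
Ratio = 12.3953 ÷ 15.0817 = 0.82188.

0.822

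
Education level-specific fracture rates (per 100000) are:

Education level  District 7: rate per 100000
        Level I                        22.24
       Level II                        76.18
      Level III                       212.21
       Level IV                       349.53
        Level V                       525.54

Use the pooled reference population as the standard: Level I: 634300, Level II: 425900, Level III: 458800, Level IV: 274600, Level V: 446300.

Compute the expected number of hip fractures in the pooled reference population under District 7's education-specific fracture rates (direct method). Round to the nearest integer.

Expected hip fractures = Σ (standard pop × education-specific rate ÷ 100000)
= 634300×22.24/100000 + 425900×76.18/100000 + 458800×212.21/100000 + 274600×349.53/100000 + 446300×525.54/100000
= 141.07 + 324.45 + 973.62 + 959.81 + 2345.49 = 4744.43.

4744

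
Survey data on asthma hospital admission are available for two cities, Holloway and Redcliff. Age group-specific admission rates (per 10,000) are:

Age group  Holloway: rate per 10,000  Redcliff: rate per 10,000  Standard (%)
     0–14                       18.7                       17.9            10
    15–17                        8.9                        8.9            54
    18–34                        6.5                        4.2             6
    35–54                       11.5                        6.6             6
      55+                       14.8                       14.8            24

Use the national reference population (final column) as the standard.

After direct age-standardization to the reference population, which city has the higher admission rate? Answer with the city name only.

Holloway

Standard weights: 0.10, 0.54, 0.06, 0.06, 0.24.
Holloway: 0.1000×18.7 + 0.5400×8.9 + 0.0600×6.5 + 0.0600×11.5 + 0.2400×14.8 = 11.3080 per 10,000.
Redcliff: 0.1000×17.9 + 0.5400×8.9 + 0.0600×4.2 + 0.0600×6.6 + 0.2400×14.8 = 10.7960 per 10,000.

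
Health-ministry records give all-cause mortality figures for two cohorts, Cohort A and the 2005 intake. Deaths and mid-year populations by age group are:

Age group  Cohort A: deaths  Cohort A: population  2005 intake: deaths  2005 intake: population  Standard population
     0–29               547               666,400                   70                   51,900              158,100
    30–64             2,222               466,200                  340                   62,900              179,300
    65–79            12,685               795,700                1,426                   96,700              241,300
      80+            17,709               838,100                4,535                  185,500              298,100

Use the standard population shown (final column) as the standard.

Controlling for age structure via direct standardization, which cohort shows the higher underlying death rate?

2005 intake

Age-specific rates per 1,000 for Cohort A: 0.821, 4.766, 15.942, 21.130.
For the 2005 intake: 1.349, 5.405, 14.747, 24.447.
Standard total = 876,800; weights = 0.1803, 0.2045, 0.2752, 0.3400.
Cohort A: 0.1803×0.821 + 0.2045×4.766 + 0.2752×15.942 + 0.3400×21.130 = 12.6939 per 1,000.
The 2005 intake: 0.1803×1.349 + 0.2045×5.405 + 0.2752×14.747 + 0.3400×24.447 = 13.7187 per 1,000.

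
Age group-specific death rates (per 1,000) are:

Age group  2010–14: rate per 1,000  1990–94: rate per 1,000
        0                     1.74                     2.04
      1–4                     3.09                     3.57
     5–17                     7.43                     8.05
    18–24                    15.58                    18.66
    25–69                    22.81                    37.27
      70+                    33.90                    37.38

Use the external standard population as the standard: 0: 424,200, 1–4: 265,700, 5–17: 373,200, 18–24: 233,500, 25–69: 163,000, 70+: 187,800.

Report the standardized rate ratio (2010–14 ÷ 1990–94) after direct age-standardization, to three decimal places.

Standard total = 1,647,400; weights = 0.2575, 0.1613, 0.2265, 0.1417, 0.0989, 0.1140.
2010–14: 0.2575×1.74 + 0.1613×3.09 + 0.2265×7.43 + 0.1417×15.58 + 0.0989×22.81 + 0.1140×33.90 = 10.9593 per 1,000.
1990–94: 0.2575×2.04 + 0.1613×3.57 + 0.2265×8.05 + 0.1417×18.66 + 0.0989×37.27 + 0.1140×37.38 = 13.5184 per 1,000.
Ratio = 10.9593 ÷ 13.5184 = 0.81069.

0.811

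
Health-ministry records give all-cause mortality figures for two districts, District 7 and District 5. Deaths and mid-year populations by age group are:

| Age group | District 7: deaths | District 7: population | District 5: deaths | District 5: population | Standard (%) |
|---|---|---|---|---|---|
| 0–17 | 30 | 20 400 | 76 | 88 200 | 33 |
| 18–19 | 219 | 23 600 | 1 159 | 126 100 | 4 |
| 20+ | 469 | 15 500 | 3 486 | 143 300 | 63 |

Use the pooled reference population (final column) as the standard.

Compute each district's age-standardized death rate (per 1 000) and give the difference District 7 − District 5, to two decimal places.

3.94

Age-specific rates per 1 000 for District 7: 1.471, 9.280, 30.258.
For District 5: 0.862, 9.191, 24.327.
Standard weights: 0.33, 0.04, 0.63.
District 7: 0.3300×1.471 + 0.0400×9.280 + 0.6300×30.258 = 19.9191 per 1 000.
District 5: 0.3300×0.862 + 0.0400×9.191 + 0.6300×24.327 = 15.9777 per 1 000.
Difference = 19.9191 − 15.9777 = 3.9413.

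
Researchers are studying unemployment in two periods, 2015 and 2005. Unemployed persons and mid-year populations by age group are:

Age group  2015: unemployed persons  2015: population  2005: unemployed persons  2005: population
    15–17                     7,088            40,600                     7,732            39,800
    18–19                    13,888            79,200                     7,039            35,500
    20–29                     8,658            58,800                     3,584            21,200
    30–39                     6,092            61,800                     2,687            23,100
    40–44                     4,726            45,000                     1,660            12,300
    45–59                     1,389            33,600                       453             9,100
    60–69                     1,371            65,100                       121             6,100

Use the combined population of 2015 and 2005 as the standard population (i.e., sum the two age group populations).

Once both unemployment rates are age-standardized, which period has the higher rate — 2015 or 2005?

2005

Age-specific rates per 1,000 for 2015: 174.581, 175.354, 147.245, 98.576, 105.022, 41.339, 21.060.
For 2005: 194.271, 198.282, 169.057, 116.320, 134.959, 49.780, 19.836.
Combined standard total = 531,200; weights = 0.1514, 0.2159, 0.1506, 0.1598, 0.1079, 0.0804, 0.1340.
2015: 0.1514×174.581 + 0.2159×175.354 + 0.1506×147.245 + 0.1598×98.576 + 0.1079×105.022 + 0.0804×41.339 + 0.1340×21.060 = 119.6922 per 1,000.
2005: 0.1514×194.271 + 0.2159×198.282 + 0.1506×169.057 + 0.1598×116.320 + 0.1079×134.959 + 0.0804×49.780 + 0.1340×19.836 = 137.4879 per 1,000.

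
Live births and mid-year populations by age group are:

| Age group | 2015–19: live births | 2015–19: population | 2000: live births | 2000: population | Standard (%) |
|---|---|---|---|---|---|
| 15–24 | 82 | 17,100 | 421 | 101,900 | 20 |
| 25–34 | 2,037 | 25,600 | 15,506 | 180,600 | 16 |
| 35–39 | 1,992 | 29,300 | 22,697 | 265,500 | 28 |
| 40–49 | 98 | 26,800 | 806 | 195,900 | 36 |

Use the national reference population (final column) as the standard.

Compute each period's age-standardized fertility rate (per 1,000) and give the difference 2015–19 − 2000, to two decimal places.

Age-specific rates per 1,000 for 2015–19: 4.795, 79.570, 67.986, 3.657.
For 2000: 4.132, 85.858, 85.488, 4.114.
Standard weights: 0.20, 0.16, 0.28, 0.36.
2015–19: 0.2000×4.795 + 0.1600×79.570 + 0.2800×67.986 + 0.3600×3.657 = 34.0429 per 1,000.
2000: 0.2000×4.132 + 0.1600×85.858 + 0.2800×85.488 + 0.3600×4.114 = 39.9814 per 1,000.
Difference = 34.0429 − 39.9814 = -5.9384.

-5.94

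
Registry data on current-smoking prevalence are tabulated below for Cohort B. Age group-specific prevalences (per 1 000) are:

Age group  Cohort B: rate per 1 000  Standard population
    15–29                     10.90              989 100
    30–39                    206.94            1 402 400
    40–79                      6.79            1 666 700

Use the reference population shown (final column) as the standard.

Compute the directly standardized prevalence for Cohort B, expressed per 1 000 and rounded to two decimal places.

Standard total = 4 058 200; weights = 0.2437, 0.3456, 0.4107.
Standardized rate: 0.2437×10.90 + 0.3456×206.94 + 0.4107×6.79 = 76.9579 per 1 000.

76.96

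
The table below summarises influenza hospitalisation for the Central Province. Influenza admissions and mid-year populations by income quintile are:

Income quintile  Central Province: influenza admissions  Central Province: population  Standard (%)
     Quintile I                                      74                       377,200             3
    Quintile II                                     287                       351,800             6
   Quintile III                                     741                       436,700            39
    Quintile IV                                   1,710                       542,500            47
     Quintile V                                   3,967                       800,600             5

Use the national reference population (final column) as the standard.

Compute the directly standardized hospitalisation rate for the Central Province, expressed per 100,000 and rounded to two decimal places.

244.58

Income-specific rates per 100,000 for the Central Province: 19.62, 81.58, 169.68, 315.21, 495.50.
Standard weights: 0.03, 0.06, 0.39, 0.47, 0.05.
Standardized rate: 0.0300×19.62 + 0.0600×81.58 + 0.3900×169.68 + 0.4700×315.21 + 0.0500×495.50 = 244.5819 per 100,000.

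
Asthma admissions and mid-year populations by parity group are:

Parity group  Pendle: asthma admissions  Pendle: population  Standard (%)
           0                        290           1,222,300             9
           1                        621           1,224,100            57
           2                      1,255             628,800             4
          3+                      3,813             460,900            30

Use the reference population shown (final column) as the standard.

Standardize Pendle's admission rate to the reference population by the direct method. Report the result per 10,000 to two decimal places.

28.72

Parity-specific rates per 10,000 for Pendle: 2.37, 5.07, 19.96, 82.73.
Standard weights: 0.09, 0.57, 0.04, 0.30.
Standardized rate: 0.0900×2.37 + 0.5700×5.07 + 0.0400×19.96 + 0.3000×82.73 = 28.7224 per 10,000.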